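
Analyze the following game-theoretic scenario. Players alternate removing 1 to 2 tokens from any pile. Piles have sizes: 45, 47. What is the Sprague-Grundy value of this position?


Subtraction set: {1, 2}
For this subtraction set, G(n) = n mod 3 (period = max + 1 = 3).
Pile 1 (size 45): G(45) = 45 mod 3 = 0
Pile 2 (size 47): G(47) = 47 mod 3 = 2
Total Grundy value = XOR of all: 0 XOR 2 = 2

2


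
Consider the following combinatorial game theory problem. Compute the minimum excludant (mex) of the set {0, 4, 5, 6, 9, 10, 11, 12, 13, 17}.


Set = {0, 4, 5, 6, 9, 10, 11, 12, 13, 17}
0 is in the set.
1 is NOT in the set. This is the mex.
mex = 1

1


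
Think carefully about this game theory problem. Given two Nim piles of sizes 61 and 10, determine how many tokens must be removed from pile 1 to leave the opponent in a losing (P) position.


Piles: 61 and 10
Current XOR: 61 XOR 10 = 55 (non-zero, so this is an N-position).
To make the XOR zero, we need to find a move that balances the piles.
For pile 1 (size 61): target = 61 XOR 55 = 10
We reduce pile 1 from 61 to 10.
Tokens removed: 61 - 10 = 51
Verification: 10 XOR 10 = 0

51


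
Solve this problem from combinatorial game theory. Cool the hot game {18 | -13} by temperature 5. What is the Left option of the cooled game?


Original game: {18 | -13} (a switch {a | b} with a > b).
Cooling by t (for t below the temperature (a - b)/2 = 31/2) taxes each move by t: {a | b} cooled by t is {a - t | b + t}.
Cooling amount: t = 5
Cooled Left option: 18 - 5 = 13
Cooled Right option: -13 + 5 = -8
Cooled game: {13 | -8}
Left option = 13

13


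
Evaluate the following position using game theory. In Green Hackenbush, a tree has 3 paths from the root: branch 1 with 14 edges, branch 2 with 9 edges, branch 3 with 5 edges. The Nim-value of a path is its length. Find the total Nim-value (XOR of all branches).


The tree has 3 branches from the ground vertex.
In Green Hackenbush, the Nim-value of a simple path of length k is k.
Branch 1: length 14, Nim-value = 14
Branch 2: length 9, Nim-value = 9
Branch 3: length 5, Nim-value = 5
Total Nim-value = XOR of all branch values:
0 XOR 14 = 14
14 XOR 9 = 7
7 XOR 5 = 2
Nim-value of the tree = 2

2


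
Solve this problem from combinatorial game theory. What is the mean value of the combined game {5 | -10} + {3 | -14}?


G1 = {5 | -10}, G2 = {3 | -14}
Each is a switch {a | b} with numbers a > b; its mean value is (a + b)/2, and mean value is additive over game sums: m(G1 + G2) = m(G1) + m(G2).
Mean of G1 = (5 + (-10))/2 = -5/2 = -5/2
Mean of G2 = (3 + (-14))/2 = -11/2 = -11/2
Mean of G1 + G2 = -5/2 + -11/2 = -8

-8


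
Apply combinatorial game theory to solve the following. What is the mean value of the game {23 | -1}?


Game = {23 | -1}, a switch {a | b} with numbers a > b.
Its thermograph has left wall a - t and right wall b + t, which meet at t = (a - b)/2, where both equal (a + b)/2. So the mast (mean value) is at (a + b)/2.
Mean = (23 + (-1))/2 = 22/2 = 11

11


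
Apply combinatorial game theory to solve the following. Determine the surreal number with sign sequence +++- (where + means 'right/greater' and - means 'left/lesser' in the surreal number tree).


Sign expansion: +++-
Rule: track bounds (lo, hi), initially (-inf, +inf). On '+', the current value becomes lo and we move to the simplest number in (value, hi): value + 1 if hi = +inf, otherwise the midpoint (value + hi)/2. On '-', the current value becomes hi and we move to value - 1 if lo = -inf, otherwise the midpoint (lo + value)/2.
Start at 0.
Step 1: sign = +, move right. Bounds: (0, +inf). Value = 1
Step 2: sign = +, move right. Bounds: (1, +inf). Value = 2
Step 3: sign = +, move right. Bounds: (2, +inf). Value = 3
Step 4: sign = -, move left. Bounds: (2, 3). Value = 5/2
The surreal number with sign expansion +++- is 5/2.

5/2


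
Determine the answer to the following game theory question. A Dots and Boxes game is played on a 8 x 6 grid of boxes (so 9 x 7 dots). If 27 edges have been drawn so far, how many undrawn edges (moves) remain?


Grid: 8 x 6 boxes, i.e. 9 rows and 7 columns of dots.
Horizontal edges: (rows + 1) * cols = 9 * 6 = 54
Vertical edges: rows * (cols + 1) = 8 * 7 = 56
Total edges: 54 + 56 = 110
Edges drawn: 27
Remaining: 110 - 27 = 83

83


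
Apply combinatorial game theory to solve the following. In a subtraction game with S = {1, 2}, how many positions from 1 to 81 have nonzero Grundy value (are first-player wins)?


Subtraction set S = {1, 2}, so G(n) = n mod 3.
G(n) = 0 when n is a multiple of 3.
Multiples of 3 in [1, 81]: 27
N-positions (nonzero Grundy) = 81 - 27 = 54

54


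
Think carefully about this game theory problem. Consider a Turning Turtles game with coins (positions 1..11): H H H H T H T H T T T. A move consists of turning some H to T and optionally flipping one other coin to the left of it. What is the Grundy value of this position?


Coins: H H H H T H T H T T T
Key fact: a single head at position k behaves exactly like a Nim heap of size k (turning it to T and optionally flipping a coin at j < k corresponds to moving the heap from k to j, or to 0), and heads combine as a disjunctive sum (two heads at the same place would cancel, matching j XOR j = 0). So the Nim-value is the XOR of the 1-indexed positions of the heads.
Face-up positions (1-indexed): [1, 2, 3, 4, 6, 8]
XOR 0 with 1: 0 XOR 1 = 1
XOR 1 with 2: 1 XOR 2 = 3
XOR 3 with 3: 3 XOR 3 = 0
XOR 0 with 4: 0 XOR 4 = 4
XOR 4 with 6: 4 XOR 6 = 2
XOR 2 with 8: 2 XOR 8 = 10
Nim-value = 10

10


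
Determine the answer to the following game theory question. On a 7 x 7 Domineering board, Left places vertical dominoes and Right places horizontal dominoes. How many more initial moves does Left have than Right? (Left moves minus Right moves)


Board is 7 x 7 (rows x cols).
Left (vertical) placements: (rows-1) * cols = 6 * 7 = 42
Right (horizontal) placements: rows * (cols-1) = 7 * 6 = 42
Advantage = Left - Right = 42 - 42 = 0

0


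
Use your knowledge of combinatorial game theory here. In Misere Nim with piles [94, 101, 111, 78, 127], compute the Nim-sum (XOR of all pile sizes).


We need the XOR (exclusive or) of all pile sizes.
After XOR-ing pile 1 (size 94): 0 XOR 94 = 94
After XOR-ing pile 2 (size 101): 94 XOR 101 = 59
After XOR-ing pile 3 (size 111): 59 XOR 111 = 84
After XOR-ing pile 4 (size 78): 84 XOR 78 = 26
After XOR-ing pile 5 (size 127): 26 XOR 127 = 101
The Nim-value of this position is 101.

101


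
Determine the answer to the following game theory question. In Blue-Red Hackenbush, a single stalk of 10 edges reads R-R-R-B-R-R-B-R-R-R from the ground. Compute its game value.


Edges (from ground): R-R-R-B-R-R-B-R-R-R
By Berlekamp's sign-expansion rule, a Blue-Red Hackenbush stalk has the value of the surreal number whose sign sequence is the edge sequence with B -> + and R -> -.
Sign sequence: ---+--+---
Trace the sign expansion in the surreal number tree, starting from 0:
Edge 1: R (sign -) -> bounds (-inf, 0), value = -1
Edge 2: R (sign -) -> bounds (-inf, -1), value = -2
Edge 3: R (sign -) -> bounds (-inf, -2), value = -3
Edge 4: B (sign +) -> bounds (-3, -2), value = -5/2
Edge 5: R (sign -) -> bounds (-3, -5/2), value = -11/4
Edge 6: R (sign -) -> bounds (-3, -11/4), value = -23/8
Edge 7: B (sign +) -> bounds (-23/8, -11/4), value = -45/16
Edge 8: R (sign -) -> bounds (-23/8, -45/16), value = -91/32
Edge 9: R (sign -) -> bounds (-23/8, -91/32), value = -183/64
Edge 10: R (sign -) -> bounds (-23/8, -183/64), value = -367/128
Game value = -367/128

-367/128


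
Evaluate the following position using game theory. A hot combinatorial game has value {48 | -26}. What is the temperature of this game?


The game is {48 | -26}, a switch {a | b} with numbers a > b.
Cooling {a | b} by t gives {a - t | b + t}, which stops being hot when a - t = b + t, i.e. at t = (a - b)/2. So the temperature of a switch is (a - b)/2.
Temperature = (Left option - Right option) / 2
= (48 - (-26)) / 2
= 74 / 2
= 37

37


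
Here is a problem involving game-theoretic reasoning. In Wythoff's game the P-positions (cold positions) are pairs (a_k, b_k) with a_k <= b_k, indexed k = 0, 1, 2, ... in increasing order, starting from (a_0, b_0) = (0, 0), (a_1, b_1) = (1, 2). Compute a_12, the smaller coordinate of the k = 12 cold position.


By Wythoff's theorem, a_k = floor(k * phi) and b_k = floor(k * phi^2) = a_k + k, where phi = (1 + sqrt(5))/2 is the golden ratio.
phi = (1 + sqrt(5))/2 = 1.618034
k = 12
k * phi = 12 * 1.618034 = 19.416408
a_12 = floor(k * phi) = 19

19


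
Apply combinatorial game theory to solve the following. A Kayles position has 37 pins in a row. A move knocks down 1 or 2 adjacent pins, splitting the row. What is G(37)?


Kayles: a move removes 1 or 2 adjacent pins from a contiguous row.
Removing pins from a row of k leaves two independent rows (a, b) with a + b = k - 1 (one pin) or a + b = k - 2 (two pins); an end removal gives a = 0.
By Sprague-Grundy, G(k) = mex{ G(a) XOR G(b) } over all these splits. G(0) = 0.
G(1): splits (0,0):0^0=0 -> mex({0}) = 1
G(2): splits (0,1):0^1=1 (0,0):0^0=0 -> mex({0, 1}) = 2
G(3): splits (0,2):0^2=2 (1,1):1^1=0 (0,1):0^1=1 -> mex({0, 1, 2}) = 3
G(4): splits (0,3):0^3=3 (1,2):1^2=3 (0,2):0^2=2 (1,1):1^1=0 -> mex({0, 2, 3}) = 1
G(5): splits (0,4):0^1=1 (1,3):1^3=2 (2,2):2^2=0 (0,3):0^3=3 (1,2):1^2=3 -> mex({0, 1, 2, 3}) = 4
G(6) = mex({0, 1, 2, 4}) = 3
G(7) = mex({0, 1, 3, 4, 5}) = 2
G(8) = mex({0, 2, 3, 5, 6}) = 1
G(9) = mex({0, 1, 2, 3, 6, 7}) = 4
G(10) = mex({0, 1, 3, 4, 5, 7}) = 2
G(11) = mex({0, 1, 2, 3, 4, 5}) = 6
G(12) = mex({0, 1, 2, 3, 5, 6, 7}) = 4
G(13) = mex({0, 2, 3, 4, 6, 7}) = 1
G(14) = mex({0, 1, 4, 5, 6, 7}) = 2
G(15) = mex({0, 1, 2, 3, 4, 5, 6}) = 7
G(16) = mex({0, 2, 3, 5, 6, 7}) = 1
G(17) = mex({0, 1, 2, 3, 5, 6, 7}) = 4
G(18) = mex({0, 1, 2, 4, 5, 6}) = 3
G(19) = mex({0, 1, 3, 4, 5, 7}) = 2
G(20) = mex({0, 2, 3, 4, 5, 6, 7}) = 1
G(21) = mex({0, 1, 2, 3, 5, 6, 7}) = 4
G(22) = mex({0, 1, 2, 3, 4, 5, 7}) = 6
G(23) = mex({0, 1, 2, 3, 4, 5, 6}) = 7
G(24) = mex({0, 1, 2, 3, 5, 6, 7}) = 4
G(25) = mex({0, 2, 3, 4, 6, 7}) = 1
G(26) = mex({0, 1, 3, 4, 5, 6, 7}) = 2
G(27) = mex({0, 1, 2, 3, 4, 5, 6, 7}) = 8
G(28) = mex({0, 1, 2, 3, 4, 6, 7, 8}) = 5
G(29) = mex({0, 1, 2, 3, 5, 6, 7, 8, 9}) = 4
G(30) = mex({0, 1, 2, 3, 4, 5, 6, 9, 10}) = 7
G(31) = mex({0, 1, 3, 4, 5, 7, 10, 11}) = 2
G(32) = mex({0, 2, 3, 4, 5, 6, 7, 9, 11}) = 1
G(33) = mex({0, 1, 2, 3, 4, 5, 6, 7, 9, 12}) = 8
G(34) = mex({0, 1, 2, 3, 4, 5, 7, 8, 11, 12}) = 6
G(35) = mex({0, 1, 2, 3, 4, 5, 6, 8, 9, 10, 11}) = 7
G(36) = mex({0, 1, 2, 3, 5, 6, 7, 9, 10}) = 4
G(37) = mex({0, 2, 3, 4, 6, 7, 9, 10, 11, 12}) = 1
Therefore G(37) = 1.

1


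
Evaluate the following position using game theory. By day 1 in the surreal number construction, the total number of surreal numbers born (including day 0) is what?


Day 0: {|} = 0 is born. Count = 1.
Day n: the number of surreal numbers born by day n is 2^(n+1) - 1.
By day 0: 2^1 - 1 = 1
By day 1: 2^2 - 1 = 3
By day 1: 3 surreal numbers.

3


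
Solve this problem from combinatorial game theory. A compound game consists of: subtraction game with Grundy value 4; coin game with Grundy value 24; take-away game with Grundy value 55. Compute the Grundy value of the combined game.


By the Sprague-Grundy theorem, the Grundy value of a sum of games is the XOR of individual Grundy values.
subtraction game: Grundy value = 4. Running XOR: 0 XOR 4 = 4
coin game: Grundy value = 24. Running XOR: 4 XOR 24 = 28
take-away game: Grundy value = 55. Running XOR: 28 XOR 55 = 43
The combined Grundy value is 43.

43


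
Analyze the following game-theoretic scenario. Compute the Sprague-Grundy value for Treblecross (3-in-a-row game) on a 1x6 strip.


Treblecross: place X on empty cells; 3-in-a-row wins.
Playing within two cells of an existing X lets the opponent win at once, so sensible play treats the cells i-2..i+2 around each X as dead. The player left with no safe cell loses, so this is a normal-play take-away game on strips of safe cells.
Placing X at cell i (0-indexed) of a strip of k safe cells leaves independent strips of sizes max(0, i-2) and max(0, k-i-3). Hence G(k) = mex{ G(max(0,i-2)) XOR G(max(0,k-i-3)) : 0 <= i < k }, with G(0) = 0.
G(1): splits (0,0):0^0=0 -> mex({0}) = 1
G(2): splits (0,0):0^0=0 -> mex({0}) = 1
G(3): splits (0,0):0^0=0 -> mex({0}) = 1
G(4): splits (0,1):0^1=1 (0,0):0^0=0 -> mex({0, 1}) = 2
G(5): splits (0,2):0^1=1 (0,1):0^1=1 (0,0):0^0=0 -> mex({0, 1}) = 2
G(6) = mex({1}) = 0
Therefore G(6) = 0.

0


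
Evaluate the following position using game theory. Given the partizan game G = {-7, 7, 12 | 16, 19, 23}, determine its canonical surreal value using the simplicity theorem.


Left options: {-7, 7, 12}, max = 12
Right options: {16, 19, 23}, min = 16
All options are numbers and max(Left) < min(Right), so by the simplicity theorem the value is the simplest (earliest-born) number strictly between 12 and 16.
Integers 13 through 15 all lie strictly between 12 and 16.
Among integers, the simplest (lowest birthday = smallest |n|; 0 is born on day 0, +-n on day n) is 13.
No non-integer in the interval can be simpler: if x is a non-integer in the interval, then floor(x) or ceil(x) also lies in the interval (the interval contains an integer), and both are proper prefixes of x's sign expansion, i.e. born earlier. So the game value is 13.
Game value = 13

13


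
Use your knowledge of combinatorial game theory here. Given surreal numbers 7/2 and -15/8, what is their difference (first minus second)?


x = 7/2, y = -15/8
Converting to common denominator: 8
x = 28/8, y = -15/8
x - y = 7/2 - -15/8 = 43/8

43/8


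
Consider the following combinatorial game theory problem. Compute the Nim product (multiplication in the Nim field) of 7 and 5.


Nim multiplication is bilinear over XOR: (u XOR v) * w = (u*w) XOR (v*w).
So we split each operand into its bit components and XOR the pairwise Nim products.
7 = 1 + 2 + 4 (as XOR of powers of 2).
5 = 1 + 4 (as XOR of powers of 2).
Using the standard Nim-product table on single bits:
  2*2 = 3,   2*4 = 8,   2*8 = 12,
  4*4 = 6,   4*8 = 11,  8*8 = 13,
and  1*x = x (identity), k*l = l*k (commutative).
Pairwise Nim products:
  1 * 1 = 1
  1 * 4 = 4
  2 * 1 = 2
  2 * 4 = 8
  4 * 1 = 4
  4 * 4 = 6
XOR them: 1 XOR 4 XOR 2 XOR 8 XOR 4 XOR 6 = 13.
Result: 7 * 5 = 13 (in Nim).

13


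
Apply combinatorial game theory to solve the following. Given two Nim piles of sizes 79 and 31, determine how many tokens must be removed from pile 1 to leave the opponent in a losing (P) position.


Piles: 79 and 31
Current XOR: 79 XOR 31 = 80 (non-zero, so this is an N-position).
To make the XOR zero, we need to find a move that balances the piles.
For pile 1 (size 79): target = 79 XOR 80 = 31
We reduce pile 1 from 79 to 31.
Tokens removed: 79 - 31 = 48
Verification: 31 XOR 31 = 0

48


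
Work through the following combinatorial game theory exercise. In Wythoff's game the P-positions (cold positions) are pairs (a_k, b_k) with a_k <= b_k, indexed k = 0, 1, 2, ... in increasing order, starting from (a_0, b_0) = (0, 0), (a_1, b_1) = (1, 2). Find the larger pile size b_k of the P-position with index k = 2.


By Wythoff's theorem, a_k = floor(k * phi) and b_k = floor(k * phi^2) = a_k + k, where phi = (1 + sqrt(5))/2 is the golden ratio.
phi = (1 + sqrt(5))/2 = 1.618034
phi^2 = phi + 1 = 2.618034
k = 2
k * phi^2 = 2 * 2.618034 = 5.236068
b_2 = floor(k * phi^2) = 5 (check: a_2 + k = 3 + 2 = 5)

5


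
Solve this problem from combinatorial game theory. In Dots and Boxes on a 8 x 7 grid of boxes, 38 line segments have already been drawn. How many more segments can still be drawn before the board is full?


Grid: 8 x 7 boxes, i.e. 9 rows and 8 columns of dots.
Horizontal edges: (rows + 1) * cols = 9 * 7 = 63
Vertical edges: rows * (cols + 1) = 8 * 8 = 64
Total edges: 63 + 64 = 127
Edges drawn: 38
Remaining: 127 - 38 = 89

89


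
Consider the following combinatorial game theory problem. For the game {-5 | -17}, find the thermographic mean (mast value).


Game = {-5 | -17}, a switch {a | b} with numbers a > b.
Its thermograph has left wall a - t and right wall b + t, which meet at t = (a - b)/2, where both equal (a + b)/2. So the mast (mean value) is at (a + b)/2.
Mean = (-5 + (-17))/2 = -22/2 = -11

-11


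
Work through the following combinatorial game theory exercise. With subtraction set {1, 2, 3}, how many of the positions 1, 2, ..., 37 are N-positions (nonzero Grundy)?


Subtraction set S = {1, 2, 3}, so G(n) = n mod 4.
G(n) = 0 when n is a multiple of 4.
Multiples of 4 in [1, 37]: 9
N-positions (nonzero Grundy) = 37 - 9 = 28

28


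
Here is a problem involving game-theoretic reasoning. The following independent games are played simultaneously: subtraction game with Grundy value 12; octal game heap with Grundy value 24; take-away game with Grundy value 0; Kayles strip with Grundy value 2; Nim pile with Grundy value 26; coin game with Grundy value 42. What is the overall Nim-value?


By the Sprague-Grundy theorem, the Grundy value of a sum of games is the XOR of individual Grundy values.
subtraction game: Grundy value = 12. Running XOR: 0 XOR 12 = 12
octal game heap: Grundy value = 24. Running XOR: 12 XOR 24 = 20
take-away game: Grundy value = 0. Running XOR: 20 XOR 0 = 20
Kayles strip: Grundy value = 2. Running XOR: 20 XOR 2 = 22
Nim pile: Grundy value = 26. Running XOR: 22 XOR 26 = 12
coin game: Grundy value = 42. Running XOR: 12 XOR 42 = 38
The combined Grundy value is 38.

38


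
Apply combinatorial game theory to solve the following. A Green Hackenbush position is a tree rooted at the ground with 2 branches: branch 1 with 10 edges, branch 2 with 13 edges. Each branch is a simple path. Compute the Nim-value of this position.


The tree has 2 branches from the ground vertex.
In Green Hackenbush, the Nim-value of a simple path of length k is k.
Branch 1: length 10, Nim-value = 10
Branch 2: length 13, Nim-value = 13
Total Nim-value = XOR of all branch values:
0 XOR 10 = 10
10 XOR 13 = 7
Nim-value of the tree = 7

7


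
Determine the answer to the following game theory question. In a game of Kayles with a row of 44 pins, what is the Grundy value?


Kayles: a move removes 1 or 2 adjacent pins from a contiguous row.
Removing pins from a row of k leaves two independent rows (a, b) with a + b = k - 1 (one pin) or a + b = k - 2 (two pins); an end removal gives a = 0.
By Sprague-Grundy, G(k) = mex{ G(a) XOR G(b) } over all these splits. G(0) = 0.
G(1): splits (0,0):0^0=0 -> mex({0}) = 1
G(2): splits (0,1):0^1=1 (0,0):0^0=0 -> mex({0, 1}) = 2
G(3): splits (0,2):0^2=2 (1,1):1^1=0 (0,1):0^1=1 -> mex({0, 1, 2}) = 3
G(4): splits (0,3):0^3=3 (1,2):1^2=3 (0,2):0^2=2 (1,1):1^1=0 -> mex({0, 2, 3}) = 1
G(5): splits (0,4):0^1=1 (1,3):1^3=2 (2,2):2^2=0 (0,3):0^3=3 (1,2):1^2=3 -> mex({0, 1, 2, 3}) = 4
G(6) = mex({0, 1, 2, 4}) = 3
G(7) = mex({0, 1, 3, 4, 5}) = 2
G(8) = mex({0, 2, 3, 5, 6}) = 1
G(9) = mex({0, 1, 2, 3, 6, 7}) = 4
G(10) = mex({0, 1, 3, 4, 5, 7}) = 2
G(11) = mex({0, 1, 2, 3, 4, 5}) = 6
G(12) = mex({0, 1, 2, 3, 5, 6, 7}) = 4
G(13) = mex({0, 2, 3, 4, 6, 7}) = 1
G(14) = mex({0, 1, 4, 5, 6, 7}) = 2
G(15) = mex({0, 1, 2, 3, 4, 5, 6}) = 7
G(16) = mex({0, 2, 3, 5, 6, 7}) = 1
G(17) = mex({0, 1, 2, 3, 5, 6, 7}) = 4
G(18) = mex({0, 1, 2, 4, 5, 6}) = 3
G(19) = mex({0, 1, 3, 4, 5, 7}) = 2
G(20) = mex({0, 2, 3, 4, 5, 6, 7}) = 1
G(21) = mex({0, 1, 2, 3, 5, 6, 7}) = 4
G(22) = mex({0, 1, 2, 3, 4, 5, 7}) = 6
G(23) = mex({0, 1, 2, 3, 4, 5, 6}) = 7
G(24) = mex({0, 1, 2, 3, 5, 6, 7}) = 4
G(25) = mex({0, 2, 3, 4, 6, 7}) = 1
G(26) = mex({0, 1, 3, 4, 5, 6, 7}) = 2
G(27) = mex({0, 1, 2, 3, 4, 5, 6, 7}) = 8
G(28) = mex({0, 1, 2, 3, 4, 6, 7, 8}) = 5
G(29) = mex({0, 1, 2, 3, 5, 6, 7, 8, 9}) = 4
G(30) = mex({0, 1, 2, 3, 4, 5, 6, 9, 10}) = 7
G(31) = mex({0, 1, 3, 4, 5, 7, 10, 11}) = 2
G(32) = mex({0, 2, 3, 4, 5, 6, 7, 9, 11}) = 1
G(33) = mex({0, 1, 2, 3, 4, 5, 6, 7, 9, 12}) = 8
G(34) = mex({0, 1, 2, 3, 4, 5, 7, 8, 11, 12}) = 6
G(35) = mex({0, 1, 2, 3, 4, 5, 6, 8, 9, 10, 11}) = 7
G(36) = mex({0, 1, 2, 3, 5, 6, 7, 9, 10}) = 4
G(37) = mex({0, 2, 3, 4, 6, 7, 9, 10, 11, 12}) = 1
G(38) = mex({0, 1, 3, 4, 5, 6, 7, 9, 10, 11, 12}) = 2
G(39) = mex({0, 1, 2, 4, 5, 6, 7, 9, 10, 12, 14}) = 3
G(40) = mex({0, 2, 3, 4, 6, 7, 11, 12, 14}) = 1
G(41) = mex({0, 1, 2, 3, 5, 6, 7, 9, 10, 11, 12}) = 4
G(42) = mex({0, 1, 2, 3, 4, 5, 6, 9, 10}) = 7
G(43) = mex({0, 1, 3, 4, 5, 7, 9, 10, 12, 15}) = 2
G(44) = mex({0, 2, 3, 4, 5, 6, 7, 9, 10, 12, 15}) = 1
Therefore G(44) = 1.

1


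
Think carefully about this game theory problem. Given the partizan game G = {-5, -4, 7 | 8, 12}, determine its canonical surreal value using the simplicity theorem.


Left options: {-5, -4, 7}, max = 7
Right options: {8, 12}, min = 8
All options are numbers and max(Left) < min(Right), so by the simplicity theorem the value is the simplest (earliest-born) number strictly between 7 and 8.
No integer lies strictly between 7 and 8, so the value is the dyadic rational m/2^k in the interval with the smallest k (then m odd); search k = 1, 2, ...:
Denominator 2: 15/2 lies strictly between 7 and 8 -- found.
The simplest number in the interval is 15/2.
Game value = 15/2

15/2


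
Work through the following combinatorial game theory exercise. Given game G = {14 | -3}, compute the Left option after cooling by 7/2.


Original game: {14 | -3} (a switch {a | b} with a > b).
Cooling by t (for t below the temperature (a - b)/2 = 17/2) taxes each move by t: {a | b} cooled by t is {a - t | b + t}.
Cooling amount: t = 7/2
Cooled Left option: 14 - 7/2 = 21/2
Cooled Right option: -3 + 7/2 = 1/2
Cooled game: {21/2 | 1/2}
Left option = 21/2

21/2


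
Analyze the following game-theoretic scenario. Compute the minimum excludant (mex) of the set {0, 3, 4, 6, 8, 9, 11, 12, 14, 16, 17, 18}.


Set = {0, 3, 4, 6, 8, 9, 11, 12, 14, 16, 17, 18}
0 is in the set.
1 is NOT in the set. This is the mex.
mex = 1

1


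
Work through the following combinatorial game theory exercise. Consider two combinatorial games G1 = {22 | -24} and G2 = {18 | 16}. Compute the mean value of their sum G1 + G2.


G1 = {22 | -24}, G2 = {18 | 16}
Each is a switch {a | b} with numbers a > b; its mean value is (a + b)/2, and mean value is additive over game sums: m(G1 + G2) = m(G1) + m(G2).
Mean of G1 = (22 + (-24))/2 = -2/2 = -1
Mean of G2 = (18 + (16))/2 = 34/2 = 17
Mean of G1 + G2 = -1 + 17 = 16

16


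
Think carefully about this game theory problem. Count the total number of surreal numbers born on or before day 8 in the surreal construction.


Day 0: {|} = 0 is born. Count = 1.
Day n: the number of surreal numbers born by day n is 2^(n+1) - 1.
By day 0: 2^1 - 1 = 1
By day 1: 2^2 - 1 = 3
By day 2: 2^3 - 1 = 7
By day 3: 2^4 - 1 = 15
By day 4: 2^5 - 1 = 31
By day 5: 2^6 - 1 = 63
By day 6: 2^7 - 1 = 127
By day 7: 2^8 - 1 = 255
By day 8: 2^9 - 1 = 511
By day 8: 511 surreal numbers.

511


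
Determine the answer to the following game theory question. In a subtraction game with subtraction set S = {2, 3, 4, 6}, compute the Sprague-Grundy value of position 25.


The subtraction set is S = {2, 3, 4, 6}.
G(k) = mex{ G(k - s) : s in S, s <= k }. We compute iteratively: G(0) = 0.
G(1) = mex({}) = 0
G(2) = mex({0}) = 1
G(3) = mex({0}) = 1
G(4) = mex({0, 1}) = 2
G(5) = mex({0, 1}) = 2
G(6) = mex({0, 1, 2}) = 3
G(7) = mex({0, 1, 2}) = 3
G(8) = mex({1, 2, 3}) = 0
G(9) = mex({1, 2, 3}) = 0
G(10) = mex({0, 2, 3}) = 1
G(11) = mex({0, 2, 3}) = 1
G(12) = mex({0, 1, 3}) = 2
G(13) = mex({0, 1, 3}) = 2
Observe that G(8)..G(13) = 0, 0, 1, 1, 2, 2 repeats G(0)..G(5) = 0, 0, 1, 1, 2, 2.
For k >= max(S) = 6, G(k) is determined by the previous 6 values G(k-6)..G(k-1); a window of 6 consecutive values has recurred shifted by 8, so by induction G(k + 8) = G(k) for all k >= 0: the sequence is periodic from the start with period 8.
One period: G(0..7) = 0, 0, 1, 1, 2, 2, 3, 3.
25 mod 8 = 1, so G(25) = G(1) = 0.

0


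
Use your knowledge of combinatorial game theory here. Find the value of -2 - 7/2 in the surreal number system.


x = -2, y = 7/2
Converting to common denominator: 2
x = -4/2, y = 7/2
x - y = -2 - 7/2 = -11/2

-11/2


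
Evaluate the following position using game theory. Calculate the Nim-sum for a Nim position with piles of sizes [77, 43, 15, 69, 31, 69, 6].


We need the XOR (exclusive or) of all pile sizes.
After XOR-ing pile 1 (size 77): 0 XOR 77 = 77
After XOR-ing pile 2 (size 43): 77 XOR 43 = 102
After XOR-ing pile 3 (size 15): 102 XOR 15 = 105
After XOR-ing pile 4 (size 69): 105 XOR 69 = 44
After XOR-ing pile 5 (size 31): 44 XOR 31 = 51
After XOR-ing pile 6 (size 69): 51 XOR 69 = 118
After XOR-ing pile 7 (size 6): 118 XOR 6 = 112
The Nim-value of this position is 112.

112


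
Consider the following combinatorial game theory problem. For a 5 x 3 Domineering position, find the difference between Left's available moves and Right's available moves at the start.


Board is 5 x 3 (rows x cols).
Left (vertical) placements: (rows-1) * cols = 4 * 3 = 12
Right (horizontal) placements: rows * (cols-1) = 5 * 2 = 10
Advantage = Left - Right = 12 - 10 = 2

2


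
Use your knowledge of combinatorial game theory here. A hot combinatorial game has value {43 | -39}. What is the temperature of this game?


The game is {43 | -39}, a switch {a | b} with numbers a > b.
Cooling {a | b} by t gives {a - t | b + t}, which stops being hot when a - t = b + t, i.e. at t = (a - b)/2. So the temperature of a switch is (a - b)/2.
Temperature = (Left option - Right option) / 2
= (43 - (-39)) / 2
= 82 / 2
= 41

41


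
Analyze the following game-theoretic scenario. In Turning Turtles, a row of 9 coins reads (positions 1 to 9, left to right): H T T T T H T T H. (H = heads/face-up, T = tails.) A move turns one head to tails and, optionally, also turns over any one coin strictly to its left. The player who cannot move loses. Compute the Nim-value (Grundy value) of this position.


Coins: H T T T T H T T H
Key fact: a single head at position k behaves exactly like a Nim heap of size k (turning it to T and optionally flipping a coin at j < k corresponds to moving the heap from k to j, or to 0), and heads combine as a disjunctive sum (two heads at the same place would cancel, matching j XOR j = 0). So the Nim-value is the XOR of the 1-indexed positions of the heads.
Face-up positions (1-indexed): [1, 6, 9]
XOR 0 with 1: 0 XOR 1 = 1
XOR 1 with 6: 1 XOR 6 = 7
XOR 7 with 9: 7 XOR 9 = 14
Nim-value = 14

14


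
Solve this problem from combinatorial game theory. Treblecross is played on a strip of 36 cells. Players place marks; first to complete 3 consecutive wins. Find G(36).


Treblecross: place X on empty cells; 3-in-a-row wins.
Playing within two cells of an existing X lets the opponent win at once, so sensible play treats the cells i-2..i+2 around each X as dead. The player left with no safe cell loses, so this is a normal-play take-away game on strips of safe cells.
Placing X at cell i (0-indexed) of a strip of k safe cells leaves independent strips of sizes max(0, i-2) and max(0, k-i-3). Hence G(k) = mex{ G(max(0,i-2)) XOR G(max(0,k-i-3)) : 0 <= i < k }, with G(0) = 0.
G(1): splits (0,0):0^0=0 -> mex({0}) = 1
G(2): splits (0,0):0^0=0 -> mex({0}) = 1
G(3): splits (0,0):0^0=0 -> mex({0}) = 1
G(4): splits (0,1):0^1=1 (0,0):0^0=0 -> mex({0, 1}) = 2
G(5): splits (0,2):0^1=1 (0,1):0^1=1 (0,0):0^0=0 -> mex({0, 1}) = 2
G(6) = mex({1}) = 0
G(7) = mex({0, 1, 2}) = 3
G(8) = mex({0, 1, 2}) = 3
G(9) = mex({0, 2}) = 1
G(10) = mex({0, 2, 3}) = 1
G(11) = mex({0, 3}) = 1
G(12) = mex({1, 3}) = 0
G(13) = mex({0, 1, 2, 3}) = 4
G(14) = mex({0, 1, 2}) = 3
G(15) = mex({0, 1, 2}) = 3
G(16) = mex({0, 1, 2, 4}) = 3
G(17) = mex({0, 1, 3, 4}) = 2
G(18) = mex({0, 1, 3, 4}) = 2
G(19) = mex({0, 1, 3, 5}) = 2
G(20) = mex({0, 1, 2, 3, 5}) = 4
G(21) = mex({0, 1, 2, 3, 5}) = 4
G(22) = mex({1, 2, 6}) = 0
G(23) = mex({0, 1, 2, 3, 4, 6}) = 5
G(24) = mex({0, 1, 2, 3, 4}) = 5
G(25) = mex({0, 1, 3, 4, 7}) = 2
G(26) = mex({0, 1, 3, 4, 5, 7}) = 2
G(27) = mex({0, 1, 3, 5}) = 2
G(28) = mex({0, 1, 2, 5}) = 3
G(29) = mex({0, 1, 2, 4, 5, 6}) = 3
G(30) = mex({1, 2, 4, 6}) = 0
G(31) = mex({0, 1, 2, 3, 4, 6}) = 5
G(32) = mex({1, 2, 3, 4, 7}) = 0
G(33) = mex({0, 3, 7}) = 1
G(34) = mex({0, 2, 3, 5, 7}) = 1
G(35) = mex({0, 2, 3, 5, 6}) = 1
G(36) = mex({0, 1, 2, 5, 6}) = 3
Therefore G(36) = 3.

3


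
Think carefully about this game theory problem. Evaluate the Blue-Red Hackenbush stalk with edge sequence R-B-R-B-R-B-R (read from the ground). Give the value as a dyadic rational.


Edges (from ground): R-B-R-B-R-B-R
By Berlekamp's sign-expansion rule, a Blue-Red Hackenbush stalk has the value of the surreal number whose sign sequence is the edge sequence with B -> + and R -> -.
Sign sequence: -+-+-+-
Trace the sign expansion in the surreal number tree, starting from 0:
Edge 1: R (sign -) -> bounds (-inf, 0), value = -1
Edge 2: B (sign +) -> bounds (-1, 0), value = -1/2
Edge 3: R (sign -) -> bounds (-1, -1/2), value = -3/4
Edge 4: B (sign +) -> bounds (-3/4, -1/2), value = -5/8
Edge 5: R (sign -) -> bounds (-3/4, -5/8), value = -11/16
Edge 6: B (sign +) -> bounds (-11/16, -5/8), value = -21/32
Edge 7: R (sign -) -> bounds (-11/16, -21/32), value = -43/64
Game value = -43/64

-43/64


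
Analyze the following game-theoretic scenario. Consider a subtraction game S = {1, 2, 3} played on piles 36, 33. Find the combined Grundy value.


Subtraction set: {1, 2, 3}
For this subtraction set, G(n) = n mod 4 (period = max + 1 = 4).
Pile 1 (size 36): G(36) = 36 mod 4 = 0
Pile 2 (size 33): G(33) = 33 mod 4 = 1
Total Grundy value = XOR of all: 0 XOR 1 = 1

1


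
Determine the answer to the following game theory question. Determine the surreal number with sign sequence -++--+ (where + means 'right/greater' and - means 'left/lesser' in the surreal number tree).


Sign expansion: -++--+
Rule: track bounds (lo, hi), initially (-inf, +inf). On '+', the current value becomes lo and we move to the simplest number in (value, hi): value + 1 if hi = +inf, otherwise the midpoint (value + hi)/2. On '-', the current value becomes hi and we move to value - 1 if lo = -inf, otherwise the midpoint (lo + value)/2.
Start at 0.
Step 1: sign = -, move left. Bounds: (-inf, 0). Value = -1
Step 2: sign = +, move right. Bounds: (-1, 0). Value = -1/2
Step 3: sign = +, move right. Bounds: (-1/2, 0). Value = -1/4
Step 4: sign = -, move left. Bounds: (-1/2, -1/4). Value = -3/8
Step 5: sign = -, move left. Bounds: (-1/2, -3/8). Value = -7/16
Step 6: sign = +, move right. Bounds: (-7/16, -3/8). Value = -13/32
The surreal number with sign expansion -++--+ is -13/32.

-13/32


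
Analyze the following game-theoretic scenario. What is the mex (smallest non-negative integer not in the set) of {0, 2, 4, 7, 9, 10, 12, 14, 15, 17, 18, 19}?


Set = {0, 2, 4, 7, 9, 10, 12, 14, 15, 17, 18, 19}
0 is in the set.
1 is NOT in the set. This is the mex.
mex = 1

1


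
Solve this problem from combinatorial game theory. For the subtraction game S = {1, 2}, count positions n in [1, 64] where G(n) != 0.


Subtraction set S = {1, 2}, so G(n) = n mod 3.
G(n) = 0 when n is a multiple of 3.
Multiples of 3 in [1, 64]: 21
N-positions (nonzero Grundy) = 64 - 21 = 43

43


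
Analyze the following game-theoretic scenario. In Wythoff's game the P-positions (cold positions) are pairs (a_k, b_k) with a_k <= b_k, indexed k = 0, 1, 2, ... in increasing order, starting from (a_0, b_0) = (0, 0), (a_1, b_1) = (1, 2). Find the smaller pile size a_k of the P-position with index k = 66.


By Wythoff's theorem, a_k = floor(k * phi) and b_k = floor(k * phi^2) = a_k + k, where phi = (1 + sqrt(5))/2 is the golden ratio.
phi = (1 + sqrt(5))/2 = 1.618034
k = 66
k * phi = 66 * 1.618034 = 106.790243
a_66 = floor(k * phi) = 106

106


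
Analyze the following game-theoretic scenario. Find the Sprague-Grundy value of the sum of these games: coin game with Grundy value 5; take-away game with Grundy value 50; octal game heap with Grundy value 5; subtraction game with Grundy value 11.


By the Sprague-Grundy theorem, the Grundy value of a sum of games is the XOR of individual Grundy values.
coin game: Grundy value = 5. Running XOR: 0 XOR 5 = 5
take-away game: Grundy value = 50. Running XOR: 5 XOR 50 = 55
octal game heap: Grundy value = 5. Running XOR: 55 XOR 5 = 50
subtraction game: Grundy value = 11. Running XOR: 50 XOR 11 = 57
The combined Grundy value is 57.

57


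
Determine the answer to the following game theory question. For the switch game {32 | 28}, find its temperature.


The game is {32 | 28}, a switch {a | b} with numbers a > b.
Cooling {a | b} by t gives {a - t | b + t}, which stops being hot when a - t = b + t, i.e. at t = (a - b)/2. So the temperature of a switch is (a - b)/2.
Temperature = (Left option - Right option) / 2
= (32 - (28)) / 2
= 4 / 2
= 2

2


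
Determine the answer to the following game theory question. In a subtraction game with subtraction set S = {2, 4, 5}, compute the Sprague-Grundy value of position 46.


The subtraction set is S = {2, 4, 5}.
G(k) = mex{ G(k - s) : s in S, s <= k }. We compute iteratively: G(0) = 0.
G(1) = mex({}) = 0
G(2) = mex({0}) = 1
G(3) = mex({0}) = 1
G(4) = mex({0, 1}) = 2
G(5) = mex({0, 1}) = 2
G(6) = mex({0, 1, 2}) = 3
G(7) = mex({1, 2}) = 0
G(8) = mex({1, 2, 3}) = 0
G(9) = mex({0, 2}) = 1
G(10) = mex({0, 2, 3}) = 1
G(11) = mex({0, 1, 3}) = 2
Observe that G(7)..G(11) = 0, 0, 1, 1, 2 repeats G(0)..G(4) = 0, 0, 1, 1, 2.
For k >= max(S) = 5, G(k) is determined by the previous 5 values G(k-5)..G(k-1); a window of 5 consecutive values has recurred shifted by 7, so by induction G(k + 7) = G(k) for all k >= 0: the sequence is periodic from the start with period 7.
One period: G(0..6) = 0, 0, 1, 1, 2, 2, 3.
46 mod 7 = 4, so G(46) = G(4) = 2.

2


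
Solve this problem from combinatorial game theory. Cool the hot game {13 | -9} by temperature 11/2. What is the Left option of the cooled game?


Original game: {13 | -9} (a switch {a | b} with a > b).
Cooling by t (for t below the temperature (a - b)/2 = 11) taxes each move by t: {a | b} cooled by t is {a - t | b + t}.
Cooling amount: t = 11/2
Cooled Left option: 13 - 11/2 = 15/2
Cooled Right option: -9 + 11/2 = -7/2
Cooled game: {15/2 | -7/2}
Left option = 15/2

15/2


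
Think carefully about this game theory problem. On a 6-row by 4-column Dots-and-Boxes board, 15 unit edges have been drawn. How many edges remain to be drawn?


Grid: 6 x 4 boxes, i.e. 7 rows and 5 columns of dots.
Horizontal edges: (rows + 1) * cols = 7 * 4 = 28
Vertical edges: rows * (cols + 1) = 6 * 5 = 30
Total edges: 28 + 30 = 58
Edges drawn: 15
Remaining: 58 - 15 = 43

43


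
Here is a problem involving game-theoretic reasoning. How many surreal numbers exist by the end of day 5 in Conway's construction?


Day 0: {|} = 0 is born. Count = 1.
Day n: the number of surreal numbers born by day n is 2^(n+1) - 1.
By day 0: 2^1 - 1 = 1
By day 1: 2^2 - 1 = 3
By day 2: 2^3 - 1 = 7
By day 3: 2^4 - 1 = 15
By day 4: 2^5 - 1 = 31
By day 5: 2^6 - 1 = 63
By day 5: 63 surreal numbers.

63


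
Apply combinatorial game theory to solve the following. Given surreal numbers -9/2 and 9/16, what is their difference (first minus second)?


x = -9/2, y = 9/16
Converting to common denominator: 16
x = -72/16, y = 9/16
x - y = -9/2 - 9/16 = -81/16

-81/16


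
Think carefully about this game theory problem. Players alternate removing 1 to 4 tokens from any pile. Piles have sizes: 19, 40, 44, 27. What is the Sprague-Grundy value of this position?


Subtraction set: {1, 2, 3, 4}
For this subtraction set, G(n) = n mod 5 (period = max + 1 = 5).
Pile 1 (size 19): G(19) = 19 mod 5 = 4
Pile 2 (size 40): G(40) = 40 mod 5 = 0
Pile 3 (size 44): G(44) = 44 mod 5 = 4
Pile 4 (size 27): G(27) = 27 mod 5 = 2
Total Grundy value = XOR of all: 4 XOR 0 XOR 4 XOR 2 = 2

2


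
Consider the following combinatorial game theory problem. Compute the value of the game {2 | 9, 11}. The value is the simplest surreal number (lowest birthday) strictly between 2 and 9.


Left options: {2}, max = 2
Right options: {9, 11}, min = 9
All options are numbers and max(Left) < min(Right), so by the simplicity theorem the value is the simplest (earliest-born) number strictly between 2 and 9.
Integers 3 through 8 all lie strictly between 2 and 9.
Among integers, the simplest (lowest birthday = smallest |n|; 0 is born on day 0, +-n on day n) is 3.
No non-integer in the interval can be simpler: if x is a non-integer in the interval, then floor(x) or ceil(x) also lies in the interval (the interval contains an integer), and both are proper prefixes of x's sign expansion, i.e. born earlier. So the game value is 3.
Game value = 3

3


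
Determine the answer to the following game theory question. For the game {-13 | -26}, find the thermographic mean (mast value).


Game = {-13 | -26}, a switch {a | b} with numbers a > b.
Its thermograph has left wall a - t and right wall b + t, which meet at t = (a - b)/2, where both equal (a + b)/2. So the mast (mean value) is at (a + b)/2.
Mean = (-13 + (-26))/2 = -39/2 = -39/2

-39/2


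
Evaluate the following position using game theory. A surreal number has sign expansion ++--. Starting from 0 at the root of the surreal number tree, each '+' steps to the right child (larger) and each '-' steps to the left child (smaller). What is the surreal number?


Sign expansion: ++--
Rule: track bounds (lo, hi), initially (-inf, +inf). On '+', the current value becomes lo and we move to the simplest number in (value, hi): value + 1 if hi = +inf, otherwise the midpoint (value + hi)/2. On '-', the current value becomes hi and we move to value - 1 if lo = -inf, otherwise the midpoint (lo + value)/2.
Start at 0.
Step 1: sign = +, move right. Bounds: (0, +inf). Value = 1
Step 2: sign = +, move right. Bounds: (1, +inf). Value = 2
Step 3: sign = -, move left. Bounds: (1, 2). Value = 3/2
Step 4: sign = -, move left. Bounds: (1, 3/2). Value = 5/4
The surreal number with sign expansion ++-- is 5/4.

5/4


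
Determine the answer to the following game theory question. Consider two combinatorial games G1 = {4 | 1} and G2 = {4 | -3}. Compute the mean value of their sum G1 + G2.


G1 = {4 | 1}, G2 = {4 | -3}
Each is a switch {a | b} with numbers a > b; its mean value is (a + b)/2, and mean value is additive over game sums: m(G1 + G2) = m(G1) + m(G2).
Mean of G1 = (4 + (1))/2 = 5/2 = 5/2
Mean of G2 = (4 + (-3))/2 = 1/2 = 1/2
Mean of G1 + G2 = 5/2 + 1/2 = 3

3


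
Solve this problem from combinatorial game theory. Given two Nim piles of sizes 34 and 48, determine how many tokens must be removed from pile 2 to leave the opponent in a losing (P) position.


Piles: 34 and 48
Current XOR: 34 XOR 48 = 18 (non-zero, so this is an N-position).
To make the XOR zero, we need to find a move that balances the piles.
For pile 2 (size 48): target = 48 XOR 18 = 34
We reduce pile 2 from 48 to 34.
Tokens removed: 48 - 34 = 14
Verification: 34 XOR 34 = 0

14


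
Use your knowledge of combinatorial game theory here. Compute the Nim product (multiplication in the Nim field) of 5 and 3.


Nim multiplication is bilinear over XOR: (u XOR v) * w = (u*w) XOR (v*w).
So we split each operand into its bit components and XOR the pairwise Nim products.
5 = 1 + 4 (as XOR of powers of 2).
3 = 1 + 2 (as XOR of powers of 2).
Using the standard Nim-product table on single bits:
  2*2 = 3,   2*4 = 8,   2*8 = 12,
  4*4 = 6,   4*8 = 11,  8*8 = 13,
and  1*x = x (identity), k*l = l*k (commutative).
Pairwise Nim products:
  1 * 1 = 1
  1 * 2 = 2
  4 * 1 = 4
  4 * 2 = 8
XOR them: 1 XOR 2 XOR 4 XOR 8 = 15.
Result: 5 * 3 = 15 (in Nim).

15


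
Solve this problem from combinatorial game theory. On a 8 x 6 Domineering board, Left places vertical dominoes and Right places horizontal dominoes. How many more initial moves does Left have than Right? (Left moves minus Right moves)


Board is 8 x 6 (rows x cols).
Left (vertical) placements: (rows-1) * cols = 7 * 6 = 42
Right (horizontal) placements: rows * (cols-1) = 8 * 5 = 40
Advantage = Left - Right = 42 - 40 = 2

2


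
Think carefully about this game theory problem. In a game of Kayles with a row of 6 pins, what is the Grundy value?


Kayles: a move removes 1 or 2 adjacent pins from a contiguous row.
Removing pins from a row of k leaves two independent rows (a, b) with a + b = k - 1 (one pin) or a + b = k - 2 (two pins); an end removal gives a = 0.
By Sprague-Grundy, G(k) = mex{ G(a) XOR G(b) } over all these splits. G(0) = 0.
G(1): splits (0,0):0^0=0 -> mex({0}) = 1
G(2): splits (0,1):0^1=1 (0,0):0^0=0 -> mex({0, 1}) = 2
G(3): splits (0,2):0^2=2 (1,1):1^1=0 (0,1):0^1=1 -> mex({0, 1, 2}) = 3
G(4): splits (0,3):0^3=3 (1,2):1^2=3 (0,2):0^2=2 (1,1):1^1=0 -> mex({0, 2, 3}) = 1
G(5): splits (0,4):0^1=1 (1,3):1^3=2 (2,2):2^2=0 (0,3):0^3=3 (1,2):1^2=3 -> mex({0, 1, 2, 3}) = 4
G(6) = mex({0, 1, 2, 4}) = 3
Therefore G(6) = 3.

3
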